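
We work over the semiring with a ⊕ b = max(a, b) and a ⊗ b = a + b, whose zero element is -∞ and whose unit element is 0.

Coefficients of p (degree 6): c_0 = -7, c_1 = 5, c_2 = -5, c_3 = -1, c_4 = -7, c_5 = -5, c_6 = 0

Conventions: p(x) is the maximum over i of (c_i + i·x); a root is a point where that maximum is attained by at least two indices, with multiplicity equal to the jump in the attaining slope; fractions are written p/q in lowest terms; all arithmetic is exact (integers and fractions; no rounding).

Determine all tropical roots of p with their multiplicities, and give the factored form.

hull edge (i=0, c=-7) to (i=1, c=5): slope 12, span 1
hull edge (i=1, c=5) to (i=6, c=0): slope -1, span 5
Factored form: p(x) = 0 ⊗ (x ⊕ (-12)) ⊗ (x ⊕ 1) ⊗ (x ⊕ 1) ⊗ (x ⊕ 1) ⊗ (x ⊕ 1) ⊗ (x ⊕ 1)
Answer: roots = -12 (mult 1), 1 (mult 5)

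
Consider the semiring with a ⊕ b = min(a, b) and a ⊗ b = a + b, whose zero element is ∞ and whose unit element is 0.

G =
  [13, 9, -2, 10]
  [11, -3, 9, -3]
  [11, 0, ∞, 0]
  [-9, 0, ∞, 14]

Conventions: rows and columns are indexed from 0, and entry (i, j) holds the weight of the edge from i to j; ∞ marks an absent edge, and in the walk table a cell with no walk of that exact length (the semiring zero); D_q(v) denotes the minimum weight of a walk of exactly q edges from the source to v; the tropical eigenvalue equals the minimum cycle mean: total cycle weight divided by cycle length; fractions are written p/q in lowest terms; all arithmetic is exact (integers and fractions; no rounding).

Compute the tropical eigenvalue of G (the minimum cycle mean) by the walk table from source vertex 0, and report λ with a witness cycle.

q=0: [0, ∞, ∞, ∞]
q=1: [13, 9, -2, 10]
q=2: [1, -2, 11, -2]
q=3: [-11, -5, -1, -5]
q=4: [-14, -8, -13, -8]
Optimal cycle mean attained by: cycle 0->2->3->0, total (-2) + 0 + (-9), length 3.
Answer: λ = -11/3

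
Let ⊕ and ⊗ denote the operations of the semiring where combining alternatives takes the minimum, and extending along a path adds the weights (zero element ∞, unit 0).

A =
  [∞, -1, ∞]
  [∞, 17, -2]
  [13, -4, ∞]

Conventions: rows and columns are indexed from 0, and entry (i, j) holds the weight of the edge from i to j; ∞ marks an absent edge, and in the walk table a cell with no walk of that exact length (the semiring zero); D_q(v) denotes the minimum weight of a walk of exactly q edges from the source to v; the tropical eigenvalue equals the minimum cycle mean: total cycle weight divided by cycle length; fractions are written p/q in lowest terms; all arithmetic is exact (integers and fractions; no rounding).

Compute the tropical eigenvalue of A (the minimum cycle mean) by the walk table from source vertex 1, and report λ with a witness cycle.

q=0: [∞, 0, ∞]
q=1: [∞, 17, -2]
q=2: [11, -6, 15]
q=3: [28, 10, -8]
Optimal cycle mean attained by: cycle 1->2->1, total (-2) + (-4), length 2.
Answer: λ = -3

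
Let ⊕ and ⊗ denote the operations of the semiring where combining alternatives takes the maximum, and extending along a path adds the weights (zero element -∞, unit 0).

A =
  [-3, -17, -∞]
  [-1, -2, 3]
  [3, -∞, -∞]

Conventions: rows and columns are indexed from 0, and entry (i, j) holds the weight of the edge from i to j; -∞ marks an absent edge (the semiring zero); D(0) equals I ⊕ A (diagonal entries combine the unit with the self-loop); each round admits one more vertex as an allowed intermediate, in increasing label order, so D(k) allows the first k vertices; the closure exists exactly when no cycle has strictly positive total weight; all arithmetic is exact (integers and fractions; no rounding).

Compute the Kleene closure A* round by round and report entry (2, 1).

D(0):
  [0, -17, -∞]
  [-1, 0, 3]
  [3, -∞, 0]
D(1):
  [0, -17, -∞]
  [-1, 0, 3]
  [3, -14, 0]
D(2):
  [0, -17, -14]
  [-1, 0, 3]
  [3, -14, 0]
D(3):
  [0, -17, -14]
  [6, 0, 3]
  [3, -14, 0]
Answer: A*[2][1] = -14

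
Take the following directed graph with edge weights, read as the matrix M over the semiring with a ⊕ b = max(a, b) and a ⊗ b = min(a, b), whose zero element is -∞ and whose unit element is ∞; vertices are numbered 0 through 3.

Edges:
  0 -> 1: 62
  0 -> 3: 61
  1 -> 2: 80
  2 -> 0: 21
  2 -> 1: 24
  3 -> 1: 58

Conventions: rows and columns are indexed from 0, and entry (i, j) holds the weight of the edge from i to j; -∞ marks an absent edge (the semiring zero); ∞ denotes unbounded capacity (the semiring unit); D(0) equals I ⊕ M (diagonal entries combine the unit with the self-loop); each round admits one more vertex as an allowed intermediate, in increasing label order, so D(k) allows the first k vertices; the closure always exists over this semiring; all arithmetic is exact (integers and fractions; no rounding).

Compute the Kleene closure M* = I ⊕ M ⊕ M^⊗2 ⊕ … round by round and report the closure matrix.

D(0):
  [∞, 62, -∞, 61]
  [-∞, ∞, 80, -∞]
  [21, 24, ∞, -∞]
  [-∞, 58, -∞, ∞]
D(1):
  [∞, 62, -∞, 61]
  [-∞, ∞, 80, -∞]
  [21, 24, ∞, 21]
  [-∞, 58, -∞, ∞]
D(2):
  [∞, 62, 62, 61]
  [-∞, ∞, 80, -∞]
  [21, 24, ∞, 21]
  [-∞, 58, 58, ∞]
D(3):
  [∞, 62, 62, 61]
  [21, ∞, 80, 21]
  [21, 24, ∞, 21]
  [21, 58, 58, ∞]
D(4):
  [∞, 62, 62, 61]
  [21, ∞, 80, 21]
  [21, 24, ∞, 21]
  [21, 58, 58, ∞]
Answer: M* = [[∞, 62, 62, 61], [21, ∞, 80, 21], [21, 24, ∞, 21], [21, 58, 58, ∞]]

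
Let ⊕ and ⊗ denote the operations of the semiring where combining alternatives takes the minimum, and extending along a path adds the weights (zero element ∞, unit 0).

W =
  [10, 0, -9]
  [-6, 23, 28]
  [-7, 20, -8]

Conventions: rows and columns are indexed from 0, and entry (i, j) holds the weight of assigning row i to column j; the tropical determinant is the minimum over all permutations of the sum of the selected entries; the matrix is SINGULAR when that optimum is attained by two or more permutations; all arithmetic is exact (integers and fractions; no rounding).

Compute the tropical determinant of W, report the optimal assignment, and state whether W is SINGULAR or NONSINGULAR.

σ = (0, 1, 2): 10 + 23 + (-8) = 25
σ = (0, 2, 1): 10 + 28 + 20 = 58
σ = (1, 0, 2): 0 + (-6) + (-8) = -14
σ = (1, 2, 0): 0 + 28 + (-7) = 21
σ = (2, 0, 1): (-9) + (-6) + 20 = 5
σ = (2, 1, 0): (-9) + 23 + (-7) = 7
Optimal value attained by: σ = (1, 0, 2).
Answer: det⊕(W) = -14; verdict: NONSINGULAR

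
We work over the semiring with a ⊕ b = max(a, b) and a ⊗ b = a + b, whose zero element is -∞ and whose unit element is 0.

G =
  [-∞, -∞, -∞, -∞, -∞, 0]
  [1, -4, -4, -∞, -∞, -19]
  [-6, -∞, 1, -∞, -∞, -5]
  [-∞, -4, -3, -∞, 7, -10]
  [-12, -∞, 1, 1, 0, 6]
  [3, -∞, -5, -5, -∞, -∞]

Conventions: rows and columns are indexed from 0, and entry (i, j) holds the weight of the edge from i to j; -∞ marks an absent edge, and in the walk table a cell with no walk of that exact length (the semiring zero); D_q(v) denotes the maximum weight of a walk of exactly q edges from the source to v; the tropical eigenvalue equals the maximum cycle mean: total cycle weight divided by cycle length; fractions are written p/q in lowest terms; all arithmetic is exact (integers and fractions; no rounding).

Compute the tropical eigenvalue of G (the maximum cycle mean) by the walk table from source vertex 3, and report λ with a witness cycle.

q=0: [-∞, -∞, -∞, 0, -∞, -∞]
q=1: [-∞, -4, -3, -∞, 7, -10]
q=2: [-3, -8, 8, 8, 7, 13]
q=3: [16, 4, 9, 8, 15, 13]
q=4: [16, 4, 16, 16, 15, 21]
q=5: [24, 12, 17, 16, 23, 21]
q=6: [24, 12, 24, 24, 23, 29]
Optimal cycle mean attained by: cycle 3->4->3, total 7 + 1, length 2.
Answer: λ = 4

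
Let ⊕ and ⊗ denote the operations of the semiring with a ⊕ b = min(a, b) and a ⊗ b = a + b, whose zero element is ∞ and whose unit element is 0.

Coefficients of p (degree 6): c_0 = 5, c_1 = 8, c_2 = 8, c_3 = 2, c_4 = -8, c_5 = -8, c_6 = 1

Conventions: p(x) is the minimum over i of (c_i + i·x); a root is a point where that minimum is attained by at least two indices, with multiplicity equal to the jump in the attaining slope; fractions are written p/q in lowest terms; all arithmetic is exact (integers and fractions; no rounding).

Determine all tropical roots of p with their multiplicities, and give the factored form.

hull edge (i=0, c=5) to (i=4, c=-8): slope -13/4, span 4
hull edge (i=4, c=-8) to (i=5, c=-8): slope 0, span 1
hull edge (i=5, c=-8) to (i=6, c=1): slope 9, span 1
Factored form: p(x) = 1 ⊗ (x ⊕ (-9)) ⊗ (x ⊕ 0) ⊗ (x ⊕ 13/4) ⊗ (x ⊕ 13/4) ⊗ (x ⊕ 13/4) ⊗ (x ⊕ 13/4)
Answer: roots = -9 (mult 1), 0 (mult 1), 13/4 (mult 4)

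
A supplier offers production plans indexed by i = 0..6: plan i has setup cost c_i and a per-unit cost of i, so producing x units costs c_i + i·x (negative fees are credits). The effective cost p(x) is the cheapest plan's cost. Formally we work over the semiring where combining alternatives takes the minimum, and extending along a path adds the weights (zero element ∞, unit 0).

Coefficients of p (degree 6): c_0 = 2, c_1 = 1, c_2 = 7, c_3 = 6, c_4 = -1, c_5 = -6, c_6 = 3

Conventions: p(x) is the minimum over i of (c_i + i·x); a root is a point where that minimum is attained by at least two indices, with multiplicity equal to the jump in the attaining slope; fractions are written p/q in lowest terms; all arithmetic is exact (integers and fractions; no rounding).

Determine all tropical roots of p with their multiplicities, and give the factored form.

hull edge (i=0, c=2) to (i=5, c=-6): slope -8/5, span 5
hull edge (i=5, c=-6) to (i=6, c=3): slope 9, span 1
Factored form: p(x) = 3 ⊗ (x ⊕ (-9)) ⊗ (x ⊕ 8/5) ⊗ (x ⊕ 8/5) ⊗ (x ⊕ 8/5) ⊗ (x ⊕ 8/5) ⊗ (x ⊕ 8/5)
Answer: roots = -9 (mult 1), 8/5 (mult 5)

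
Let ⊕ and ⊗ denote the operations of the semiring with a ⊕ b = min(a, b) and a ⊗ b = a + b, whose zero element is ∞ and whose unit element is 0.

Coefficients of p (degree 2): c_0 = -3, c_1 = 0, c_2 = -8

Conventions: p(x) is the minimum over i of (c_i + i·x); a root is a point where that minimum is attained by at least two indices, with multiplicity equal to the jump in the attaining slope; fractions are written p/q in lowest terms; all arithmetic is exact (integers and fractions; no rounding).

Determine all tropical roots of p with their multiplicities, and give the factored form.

hull edge (i=0, c=-3) to (i=2, c=-8): slope -5/2, span 2
Factored form: p(x) = -8 ⊗ (x ⊕ 5/2) ⊗ (x ⊕ 5/2)
Answer: roots = 5/2 (mult 2)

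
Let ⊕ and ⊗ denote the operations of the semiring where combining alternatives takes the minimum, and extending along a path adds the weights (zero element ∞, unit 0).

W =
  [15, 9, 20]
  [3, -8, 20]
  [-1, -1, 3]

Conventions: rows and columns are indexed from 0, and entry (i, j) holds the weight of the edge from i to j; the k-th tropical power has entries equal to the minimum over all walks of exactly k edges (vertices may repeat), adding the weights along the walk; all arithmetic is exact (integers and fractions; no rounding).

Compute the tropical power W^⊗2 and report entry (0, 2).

W^⊗2:
  [12, 1, 23]
  [-5, -16, 12]
  [2, -9, 6]
Key observation: the optimum is the walk 0->2->2, with weight 20 + 3 = 23.
Optimal value attained by: walk 0->2->2.
Answer: (W^⊗2)[0][2] = 23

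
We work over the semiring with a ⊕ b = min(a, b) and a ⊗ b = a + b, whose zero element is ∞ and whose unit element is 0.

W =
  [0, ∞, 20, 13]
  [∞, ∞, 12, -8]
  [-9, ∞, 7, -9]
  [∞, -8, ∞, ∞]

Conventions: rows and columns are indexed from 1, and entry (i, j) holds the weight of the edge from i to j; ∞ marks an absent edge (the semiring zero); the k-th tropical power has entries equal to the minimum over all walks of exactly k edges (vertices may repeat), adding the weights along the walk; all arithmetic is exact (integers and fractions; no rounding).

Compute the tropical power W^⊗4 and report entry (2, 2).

W^⊗2:
  [0, 5, 20, 11]
  [3, -16, 19, 3]
  [-9, -17, 11, -2]
  [∞, ∞, 4, -16]
W^⊗3:
  [0, 3, 17, -3]
  [3, -5, -4, -24]
  [-9, -10, -5, -25]
  [-5, -24, 11, -5]
W^⊗4:
  [0, -11, 15, -5]
  [-13, -32, 3, -13]
  [-14, -33, 2, -18]
  [-5, -13, -12, -32]
Key observation: the optimum is the walk 2->4->2->4->2, with weight (-8) + (-8) + (-8) + (-8) = -32.
Optimal value attained by: walk 2->4->2->4->2.
Answer: (W^⊗4)[2][2] = -32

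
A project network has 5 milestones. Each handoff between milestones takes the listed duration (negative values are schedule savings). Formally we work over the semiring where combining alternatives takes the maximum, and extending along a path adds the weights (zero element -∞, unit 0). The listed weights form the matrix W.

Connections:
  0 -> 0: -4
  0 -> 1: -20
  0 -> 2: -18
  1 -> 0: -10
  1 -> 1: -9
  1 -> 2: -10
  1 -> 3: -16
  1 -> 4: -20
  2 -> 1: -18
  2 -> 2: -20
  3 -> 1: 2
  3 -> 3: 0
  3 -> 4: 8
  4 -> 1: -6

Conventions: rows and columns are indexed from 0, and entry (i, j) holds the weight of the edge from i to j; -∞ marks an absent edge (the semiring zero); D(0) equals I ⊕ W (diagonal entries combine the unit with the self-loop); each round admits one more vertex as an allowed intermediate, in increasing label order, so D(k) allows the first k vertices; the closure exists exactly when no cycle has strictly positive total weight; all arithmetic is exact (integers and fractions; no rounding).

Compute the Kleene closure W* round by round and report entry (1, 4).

D(0):
  [0, -20, -18, -∞, -∞]
  [-10, 0, -10, -16, -20]
  [-∞, -18, 0, -∞, -∞]
  [-∞, 2, -∞, 0, 8]
  [-∞, -6, -∞, -∞, 0]
D(1):
  [0, -20, -18, -∞, -∞]
  [-10, 0, -10, -16, -20]
  [-∞, -18, 0, -∞, -∞]
  [-∞, 2, -∞, 0, 8]
  [-∞, -6, -∞, -∞, 0]
D(2):
  [0, -20, -18, -36, -40]
  [-10, 0, -10, -16, -20]
  [-28, -18, 0, -34, -38]
  [-8, 2, -8, 0, 8]
  [-16, -6, -16, -22, 0]
D(3):
  [0, -20, -18, -36, -40]
  [-10, 0, -10, -16, -20]
  [-28, -18, 0, -34, -38]
  [-8, 2, -8, 0, 8]
  [-16, -6, -16, -22, 0]
D(4):
  [0, -20, -18, -36, -28]
  [-10, 0, -10, -16, -8]
  [-28, -18, 0, -34, -26]
  [-8, 2, -8, 0, 8]
  [-16, -6, -16, -22, 0]
D(5):
  [0, -20, -18, -36, -28]
  [-10, 0, -10, -16, -8]
  [-28, -18, 0, -34, -26]
  [-8, 2, -8, 0, 8]
  [-16, -6, -16, -22, 0]
Answer: W*[1][4] = -8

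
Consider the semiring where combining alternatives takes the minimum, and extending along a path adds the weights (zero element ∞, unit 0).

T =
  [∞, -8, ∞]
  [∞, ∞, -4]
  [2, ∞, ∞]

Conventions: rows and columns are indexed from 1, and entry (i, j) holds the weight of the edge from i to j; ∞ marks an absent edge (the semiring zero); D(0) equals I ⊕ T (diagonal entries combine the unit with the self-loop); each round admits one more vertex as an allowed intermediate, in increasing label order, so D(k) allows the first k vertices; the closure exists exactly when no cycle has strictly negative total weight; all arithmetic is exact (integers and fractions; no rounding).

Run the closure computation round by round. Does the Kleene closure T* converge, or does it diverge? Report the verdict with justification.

D(0):
  [0, -8, ∞]
  [∞, 0, -4]
  [2, ∞, 0]
D(1):
  [0, -8, ∞]
  [∞, 0, -4]
  [2, -6, 0]
Detection: at round 2, diagonal entry (3, 3) turns strictly negative.
Key observation: the cycle 3->1->2->3 has total weight 2 + (-8) + (-4), which is strictly negative.
Answer: DIVERGES — negative cycle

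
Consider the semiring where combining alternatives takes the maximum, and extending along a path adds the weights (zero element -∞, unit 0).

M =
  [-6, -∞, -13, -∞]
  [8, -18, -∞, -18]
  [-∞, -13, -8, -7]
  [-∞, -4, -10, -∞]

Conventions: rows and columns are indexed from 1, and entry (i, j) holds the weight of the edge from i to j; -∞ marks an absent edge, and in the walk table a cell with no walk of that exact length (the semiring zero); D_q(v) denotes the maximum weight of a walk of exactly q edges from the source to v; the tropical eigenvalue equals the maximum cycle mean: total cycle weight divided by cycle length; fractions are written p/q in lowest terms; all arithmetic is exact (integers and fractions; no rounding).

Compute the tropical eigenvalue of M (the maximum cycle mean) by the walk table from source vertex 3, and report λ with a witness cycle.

q=0: [-∞, -∞, 0, -∞]
q=1: [-∞, -13, -8, -7]
q=2: [-5, -11, -16, -15]
q=3: [-3, -19, -18, -23]
q=4: [-9, -27, -16, -25]
Optimal cycle mean attained by: cycle 1->3->4->2->1, total (-13) + (-7) + (-4) + 8, length 4.
Answer: λ = -4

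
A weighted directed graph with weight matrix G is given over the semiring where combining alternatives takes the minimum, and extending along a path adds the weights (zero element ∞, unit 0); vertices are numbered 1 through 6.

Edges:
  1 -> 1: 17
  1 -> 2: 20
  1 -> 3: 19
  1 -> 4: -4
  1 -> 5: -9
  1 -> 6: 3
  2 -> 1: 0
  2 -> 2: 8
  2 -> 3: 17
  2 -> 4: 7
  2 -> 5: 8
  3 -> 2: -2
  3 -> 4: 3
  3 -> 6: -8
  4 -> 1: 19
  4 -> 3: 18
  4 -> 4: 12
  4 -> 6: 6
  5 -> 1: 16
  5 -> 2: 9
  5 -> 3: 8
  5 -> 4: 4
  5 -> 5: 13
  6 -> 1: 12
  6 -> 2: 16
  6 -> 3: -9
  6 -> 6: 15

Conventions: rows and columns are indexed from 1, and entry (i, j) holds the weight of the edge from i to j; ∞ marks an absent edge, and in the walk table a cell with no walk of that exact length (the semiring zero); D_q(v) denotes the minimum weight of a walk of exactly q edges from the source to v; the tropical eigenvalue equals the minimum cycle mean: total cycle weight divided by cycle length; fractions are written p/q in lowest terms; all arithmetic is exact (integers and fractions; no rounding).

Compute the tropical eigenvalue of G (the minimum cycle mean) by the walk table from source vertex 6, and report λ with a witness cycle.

q=0: [∞, ∞, ∞, ∞, ∞, 0]
q=1: [12, 16, -9, ∞, ∞, 15]
q=2: [16, -11, 6, -6, 3, -17]
q=3: [-11, -3, -26, -4, -3, -2]
q=4: [-3, -28, -11, -23, -20, -34]
q=5: [-28, -20, -43, -21, -20, -19]
q=6: [-20, -45, -28, -40, -37, -51]
Optimal cycle mean attained by: cycle 3->6->3, total (-8) + (-9), length 2.
Answer: λ = -17/2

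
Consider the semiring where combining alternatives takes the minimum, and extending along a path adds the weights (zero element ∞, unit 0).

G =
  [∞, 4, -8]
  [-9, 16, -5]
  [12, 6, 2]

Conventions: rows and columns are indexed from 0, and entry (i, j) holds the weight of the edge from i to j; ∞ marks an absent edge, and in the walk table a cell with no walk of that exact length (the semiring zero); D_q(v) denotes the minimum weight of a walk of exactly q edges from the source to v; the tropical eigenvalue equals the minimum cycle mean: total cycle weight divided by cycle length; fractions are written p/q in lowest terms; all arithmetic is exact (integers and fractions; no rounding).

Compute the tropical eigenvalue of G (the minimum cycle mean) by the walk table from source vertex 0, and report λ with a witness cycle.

q=0: [0, ∞, ∞]
q=1: [∞, 4, -8]
q=2: [-5, -2, -6]
q=3: [-11, -1, -13]
Optimal cycle mean attained by: cycle 0->2->1->0, total (-8) + 6 + (-9), length 3.
Answer: λ = -11/3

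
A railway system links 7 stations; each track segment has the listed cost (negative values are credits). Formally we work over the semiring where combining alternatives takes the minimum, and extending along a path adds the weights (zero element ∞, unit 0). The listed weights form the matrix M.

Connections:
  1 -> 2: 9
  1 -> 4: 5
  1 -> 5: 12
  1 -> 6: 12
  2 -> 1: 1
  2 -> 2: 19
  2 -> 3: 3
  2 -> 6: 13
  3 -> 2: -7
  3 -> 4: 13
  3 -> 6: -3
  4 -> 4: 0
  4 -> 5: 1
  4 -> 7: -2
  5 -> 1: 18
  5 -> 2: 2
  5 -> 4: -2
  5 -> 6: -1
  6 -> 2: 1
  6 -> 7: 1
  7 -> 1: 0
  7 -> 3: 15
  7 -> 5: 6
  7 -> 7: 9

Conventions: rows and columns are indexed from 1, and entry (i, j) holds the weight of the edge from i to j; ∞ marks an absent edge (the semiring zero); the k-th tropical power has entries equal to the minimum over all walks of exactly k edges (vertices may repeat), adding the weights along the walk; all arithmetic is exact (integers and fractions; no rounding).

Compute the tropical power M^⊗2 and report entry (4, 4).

M^⊗2:
  [10, 13, 12, 5, 6, 11, 3]
  [20, -4, 22, 6, 13, 0, 14]
  [-6, -2, -4, 13, 14, 6, -2]
  [-2, 3, 13, -1, 1, 0, -2]
  [3, 0, 5, -2, -1, 15, -4]
  [1, 20, 4, ∞, 7, 14, 10]
  [9, 8, 24, 4, 12, 5, 18]
Key observation: the optimum is the walk 4->5->4, with weight 1 + (-2) = -1.
Optimal value attained by: walk 4->5->4.
Answer: (M^⊗2)[4][4] = -1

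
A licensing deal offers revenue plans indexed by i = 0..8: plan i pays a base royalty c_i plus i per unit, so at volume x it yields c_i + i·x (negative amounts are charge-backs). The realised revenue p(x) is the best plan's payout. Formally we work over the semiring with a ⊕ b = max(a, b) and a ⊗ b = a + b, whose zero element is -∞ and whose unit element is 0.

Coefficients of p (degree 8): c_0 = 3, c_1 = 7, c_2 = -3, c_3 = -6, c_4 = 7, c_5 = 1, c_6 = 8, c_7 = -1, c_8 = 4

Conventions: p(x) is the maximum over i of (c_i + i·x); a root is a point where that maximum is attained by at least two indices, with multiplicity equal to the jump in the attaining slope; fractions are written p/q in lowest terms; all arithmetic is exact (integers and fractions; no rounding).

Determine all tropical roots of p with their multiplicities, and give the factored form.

hull edge (i=0, c=3) to (i=1, c=7): slope 4, span 1
hull edge (i=1, c=7) to (i=6, c=8): slope 1/5, span 5
hull edge (i=6, c=8) to (i=8, c=4): slope -2, span 2
Factored form: p(x) = 4 ⊗ (x ⊕ (-4)) ⊗ (x ⊕ (-1/5)) ⊗ (x ⊕ (-1/5)) ⊗ (x ⊕ (-1/5)) ⊗ (x ⊕ (-1/5)) ⊗ (x ⊕ (-1/5)) ⊗ (x ⊕ 2) ⊗ (x ⊕ 2)
Answer: roots = -4 (mult 1), -1/5 (mult 5), 2 (mult 2)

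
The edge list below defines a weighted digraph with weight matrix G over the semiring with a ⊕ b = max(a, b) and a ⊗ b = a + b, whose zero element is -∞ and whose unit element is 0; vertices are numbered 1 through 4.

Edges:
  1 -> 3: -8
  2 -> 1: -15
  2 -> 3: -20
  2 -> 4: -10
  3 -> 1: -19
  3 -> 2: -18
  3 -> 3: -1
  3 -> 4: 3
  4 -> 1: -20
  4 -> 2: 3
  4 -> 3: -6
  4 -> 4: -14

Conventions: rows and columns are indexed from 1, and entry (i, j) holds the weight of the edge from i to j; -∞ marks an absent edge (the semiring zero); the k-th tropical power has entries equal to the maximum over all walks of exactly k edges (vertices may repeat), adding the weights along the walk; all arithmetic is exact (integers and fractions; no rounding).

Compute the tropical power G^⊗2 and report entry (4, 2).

G^⊗2:
  [-27, -26, -9, -5]
  [-30, -7, -16, -17]
  [-17, 6, -2, 2]
  [-12, -11, -7, -3]
Key observation: the optimum is the walk 4->4->2, with weight (-14) + 3 = -11.
Optimal value attained by: walk 4->4->2.
Answer: (G^⊗2)[4][2] = -11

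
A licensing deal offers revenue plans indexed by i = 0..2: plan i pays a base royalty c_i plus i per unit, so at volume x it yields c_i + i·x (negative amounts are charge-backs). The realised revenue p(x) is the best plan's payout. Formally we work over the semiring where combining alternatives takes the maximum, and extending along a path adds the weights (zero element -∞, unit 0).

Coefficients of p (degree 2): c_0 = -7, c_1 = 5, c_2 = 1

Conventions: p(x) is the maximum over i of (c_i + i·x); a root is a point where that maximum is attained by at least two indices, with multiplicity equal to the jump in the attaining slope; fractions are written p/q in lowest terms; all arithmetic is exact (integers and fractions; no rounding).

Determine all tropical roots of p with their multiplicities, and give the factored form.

hull edge (i=0, c=-7) to (i=1, c=5): slope 12, span 1
hull edge (i=1, c=5) to (i=2, c=1): slope -4, span 1
Factored form: p(x) = 1 ⊗ (x ⊕ (-12)) ⊗ (x ⊕ 4)
Answer: roots = -12 (mult 1), 4 (mult 1)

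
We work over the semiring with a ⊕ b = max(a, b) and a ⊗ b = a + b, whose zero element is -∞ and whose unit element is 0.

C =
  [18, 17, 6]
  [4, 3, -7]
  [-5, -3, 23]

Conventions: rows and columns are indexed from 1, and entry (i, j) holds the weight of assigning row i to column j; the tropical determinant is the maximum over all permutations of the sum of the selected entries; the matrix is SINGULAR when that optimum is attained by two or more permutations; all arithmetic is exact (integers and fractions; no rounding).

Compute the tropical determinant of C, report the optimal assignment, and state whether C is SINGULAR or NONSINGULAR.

σ = (1, 2, 3): 18 + 3 + 23 = 44
σ = (1, 3, 2): 18 + (-7) + (-3) = 8
σ = (2, 1, 3): 17 + 4 + 23 = 44
σ = (2, 3, 1): 17 + (-7) + (-5) = 5
σ = (3, 1, 2): 6 + 4 + (-3) = 7
σ = (3, 2, 1): 6 + 3 + (-5) = 4
Optimal value attained by: σ = (1, 2, 3).
Answer: det⊕(C) = 44; verdict: SINGULAR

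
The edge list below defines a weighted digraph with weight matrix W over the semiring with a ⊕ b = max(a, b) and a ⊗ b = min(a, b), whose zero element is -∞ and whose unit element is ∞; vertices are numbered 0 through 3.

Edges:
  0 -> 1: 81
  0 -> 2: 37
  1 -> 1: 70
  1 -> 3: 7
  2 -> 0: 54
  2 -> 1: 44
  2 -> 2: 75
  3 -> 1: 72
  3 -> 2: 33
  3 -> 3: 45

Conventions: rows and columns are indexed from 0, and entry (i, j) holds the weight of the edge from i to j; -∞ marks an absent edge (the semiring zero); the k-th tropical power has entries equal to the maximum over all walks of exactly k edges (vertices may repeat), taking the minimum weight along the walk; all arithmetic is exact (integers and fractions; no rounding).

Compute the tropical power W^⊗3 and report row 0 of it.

W^⊗2:
  [37, 70, 37, 7]
  [-∞, 70, 7, 7]
  [54, 54, 75, 7]
  [33, 70, 33, 45]
W^⊗3:
  [37, 70, 37, 7]
  [7, 70, 7, 7]
  [54, 54, 75, 7]
  [33, 70, 33, 45]
Answer: row 0 of W^⊗3 = [37, 70, 37, 7]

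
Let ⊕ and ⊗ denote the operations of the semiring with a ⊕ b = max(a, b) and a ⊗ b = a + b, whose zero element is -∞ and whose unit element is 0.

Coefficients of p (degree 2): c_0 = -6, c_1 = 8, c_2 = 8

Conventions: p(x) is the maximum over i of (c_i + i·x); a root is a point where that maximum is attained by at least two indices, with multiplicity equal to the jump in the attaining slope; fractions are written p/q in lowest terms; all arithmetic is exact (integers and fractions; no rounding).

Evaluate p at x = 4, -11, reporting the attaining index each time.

p(4) = max(-6+0·4=-6, 8+1·4=12, 8+2·4=16) = 16 (attained by i=2)
p(-11) = max(-6+0·(-11)=-6, 8+1·(-11)=-3, 8+2·(-11)=-14) = -3 (attained by i=1)
Answer: p(4) = 16; p(-11) = -3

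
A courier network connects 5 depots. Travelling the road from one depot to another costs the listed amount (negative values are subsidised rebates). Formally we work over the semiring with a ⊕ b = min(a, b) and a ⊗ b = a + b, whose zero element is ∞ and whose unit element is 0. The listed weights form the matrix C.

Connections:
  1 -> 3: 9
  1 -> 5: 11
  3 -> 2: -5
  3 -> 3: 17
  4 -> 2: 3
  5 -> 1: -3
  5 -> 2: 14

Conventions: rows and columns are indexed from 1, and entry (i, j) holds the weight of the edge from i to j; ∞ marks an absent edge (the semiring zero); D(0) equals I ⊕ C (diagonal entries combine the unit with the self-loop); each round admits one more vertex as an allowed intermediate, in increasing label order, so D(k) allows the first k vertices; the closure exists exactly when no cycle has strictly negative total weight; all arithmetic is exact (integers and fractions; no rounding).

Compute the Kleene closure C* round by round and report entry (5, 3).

D(0):
  [0, ∞, 9, ∞, 11]
  [∞, 0, ∞, ∞, ∞]
  [∞, -5, 0, ∞, ∞]
  [∞, 3, ∞, 0, ∞]
  [-3, 14, ∞, ∞, 0]
D(1):
  [0, ∞, 9, ∞, 11]
  [∞, 0, ∞, ∞, ∞]
  [∞, -5, 0, ∞, ∞]
  [∞, 3, ∞, 0, ∞]
  [-3, 14, 6, ∞, 0]
D(2):
  [0, ∞, 9, ∞, 11]
  [∞, 0, ∞, ∞, ∞]
  [∞, -5, 0, ∞, ∞]
  [∞, 3, ∞, 0, ∞]
  [-3, 14, 6, ∞, 0]
D(3):
  [0, 4, 9, ∞, 11]
  [∞, 0, ∞, ∞, ∞]
  [∞, -5, 0, ∞, ∞]
  [∞, 3, ∞, 0, ∞]
  [-3, 1, 6, ∞, 0]
D(4):
  [0, 4, 9, ∞, 11]
  [∞, 0, ∞, ∞, ∞]
  [∞, -5, 0, ∞, ∞]
  [∞, 3, ∞, 0, ∞]
  [-3, 1, 6, ∞, 0]
D(5):
  [0, 4, 9, ∞, 11]
  [∞, 0, ∞, ∞, ∞]
  [∞, -5, 0, ∞, ∞]
  [∞, 3, ∞, 0, ∞]
  [-3, 1, 6, ∞, 0]
Answer: C*[5][3] = 6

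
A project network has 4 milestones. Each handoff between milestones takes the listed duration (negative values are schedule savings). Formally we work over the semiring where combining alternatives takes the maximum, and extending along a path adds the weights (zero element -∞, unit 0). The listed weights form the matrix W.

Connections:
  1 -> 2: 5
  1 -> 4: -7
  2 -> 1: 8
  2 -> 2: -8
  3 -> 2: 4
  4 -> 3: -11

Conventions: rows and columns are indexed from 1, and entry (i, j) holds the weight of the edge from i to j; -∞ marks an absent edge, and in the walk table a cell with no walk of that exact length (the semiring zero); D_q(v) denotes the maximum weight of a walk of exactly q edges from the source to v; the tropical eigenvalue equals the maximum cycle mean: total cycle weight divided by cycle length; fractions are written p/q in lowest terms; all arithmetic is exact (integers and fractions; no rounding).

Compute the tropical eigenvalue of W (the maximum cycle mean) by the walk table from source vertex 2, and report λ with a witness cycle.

q=0: [-∞, 0, -∞, -∞]
q=1: [8, -8, -∞, -∞]
q=2: [0, 13, -∞, 1]
q=3: [21, 5, -10, -7]
q=4: [13, 26, -18, 14]
Optimal cycle mean attained by: cycle 1->2->1, total 5 + 8, length 2.
Answer: λ = 13/2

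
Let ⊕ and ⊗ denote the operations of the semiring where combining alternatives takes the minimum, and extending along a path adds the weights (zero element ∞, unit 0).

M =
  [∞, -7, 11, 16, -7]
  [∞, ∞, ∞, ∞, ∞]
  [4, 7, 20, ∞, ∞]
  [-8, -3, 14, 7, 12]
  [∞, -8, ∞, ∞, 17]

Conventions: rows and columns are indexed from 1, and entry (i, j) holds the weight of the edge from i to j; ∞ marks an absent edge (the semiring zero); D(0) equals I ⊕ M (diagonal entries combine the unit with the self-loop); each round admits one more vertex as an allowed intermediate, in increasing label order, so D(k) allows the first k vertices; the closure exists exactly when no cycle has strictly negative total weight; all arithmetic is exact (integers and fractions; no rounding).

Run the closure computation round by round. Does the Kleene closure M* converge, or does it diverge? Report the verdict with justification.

D(0):
  [0, -7, 11, 16, -7]
  [∞, 0, ∞, ∞, ∞]
  [4, 7, 0, ∞, ∞]
  [-8, -3, 14, 0, 12]
  [∞, -8, ∞, ∞, 0]
D(1):
  [0, -7, 11, 16, -7]
  [∞, 0, ∞, ∞, ∞]
  [4, -3, 0, 20, -3]
  [-8, -15, 3, 0, -15]
  [∞, -8, ∞, ∞, 0]
D(2):
  [0, -7, 11, 16, -7]
  [∞, 0, ∞, ∞, ∞]
  [4, -3, 0, 20, -3]
  [-8, -15, 3, 0, -15]
  [∞, -8, ∞, ∞, 0]
D(3):
  [0, -7, 11, 16, -7]
  [∞, 0, ∞, ∞, ∞]
  [4, -3, 0, 20, -3]
  [-8, -15, 3, 0, -15]
  [∞, -8, ∞, ∞, 0]
D(4):
  [0, -7, 11, 16, -7]
  [∞, 0, ∞, ∞, ∞]
  [4, -3, 0, 20, -3]
  [-8, -15, 3, 0, -15]
  [∞, -8, ∞, ∞, 0]
D(5):
  [0, -15, 11, 16, -7]
  [∞, 0, ∞, ∞, ∞]
  [4, -11, 0, 20, -3]
  [-8, -23, 3, 0, -15]
  [∞, -8, ∞, ∞, 0]
Key observation: every diagonal entry stays at the unit through all rounds, so no improving cycle exists.
Answer: CONVERGES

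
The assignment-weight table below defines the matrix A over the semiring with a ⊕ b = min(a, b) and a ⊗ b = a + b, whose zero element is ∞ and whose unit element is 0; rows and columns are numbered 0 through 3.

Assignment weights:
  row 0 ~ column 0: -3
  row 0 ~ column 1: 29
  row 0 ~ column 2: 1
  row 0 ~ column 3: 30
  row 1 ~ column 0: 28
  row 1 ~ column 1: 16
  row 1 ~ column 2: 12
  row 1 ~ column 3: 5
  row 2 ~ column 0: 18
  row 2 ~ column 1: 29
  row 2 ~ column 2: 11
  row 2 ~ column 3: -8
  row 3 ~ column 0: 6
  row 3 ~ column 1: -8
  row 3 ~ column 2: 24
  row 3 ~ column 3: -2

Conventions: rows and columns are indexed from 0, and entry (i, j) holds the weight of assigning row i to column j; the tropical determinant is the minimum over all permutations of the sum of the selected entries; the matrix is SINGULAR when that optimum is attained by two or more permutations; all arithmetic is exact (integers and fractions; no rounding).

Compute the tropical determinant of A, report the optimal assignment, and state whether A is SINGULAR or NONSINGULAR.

σ = (0, 1, 2, 3): (-3) + 16 + 11 + (-2) = 22
σ = (0, 1, 3, 2): (-3) + 16 + (-8) + 24 = 29
σ = (0, 2, 1, 3): (-3) + 12 + 29 + (-2) = 36
σ = (0, 2, 3, 1): (-3) + 12 + (-8) + (-8) = -7
σ = (0, 3, 1, 2): (-3) + 5 + 29 + 24 = 55
σ = (0, 3, 2, 1): (-3) + 5 + 11 + (-8) = 5
σ = (1, 0, 2, 3): 29 + 28 + 11 + (-2) = 66
σ = (1, 0, 3, 2): 29 + 28 + (-8) + 24 = 73
σ = (1, 2, 0, 3): 29 + 12 + 18 + (-2) = 57
σ = (1, 2, 3, 0): 29 + 12 + (-8) + 6 = 39
σ = (1, 3, 0, 2): 29 + 5 + 18 + 24 = 76
σ = (1, 3, 2, 0): 29 + 5 + 11 + 6 = 51
σ = (2, 0, 1, 3): 1 + 28 + 29 + (-2) = 56
σ = (2, 0, 3, 1): 1 + 28 + (-8) + (-8) = 13
σ = (2, 1, 0, 3): 1 + 16 + 18 + (-2) = 33
σ = (2, 1, 3, 0): 1 + 16 + (-8) + 6 = 15
σ = (2, 3, 0, 1): 1 + 5 + 18 + (-8) = 16
σ = (2, 3, 1, 0): 1 + 5 + 29 + 6 = 41
σ = (3, 0, 1, 2): 30 + 28 + 29 + 24 = 111
σ = (3, 0, 2, 1): 30 + 28 + 11 + (-8) = 61
σ = (3, 1, 0, 2): 30 + 16 + 18 + 24 = 88
σ = (3, 1, 2, 0): 30 + 16 + 11 + 6 = 63
σ = (3, 2, 0, 1): 30 + 12 + 18 + (-8) = 52
σ = (3, 2, 1, 0): 30 + 12 + 29 + 6 = 77
Optimal value attained by: σ = (0, 2, 3, 1).
Answer: det⊕(A) = -7; verdict: NONSINGULAR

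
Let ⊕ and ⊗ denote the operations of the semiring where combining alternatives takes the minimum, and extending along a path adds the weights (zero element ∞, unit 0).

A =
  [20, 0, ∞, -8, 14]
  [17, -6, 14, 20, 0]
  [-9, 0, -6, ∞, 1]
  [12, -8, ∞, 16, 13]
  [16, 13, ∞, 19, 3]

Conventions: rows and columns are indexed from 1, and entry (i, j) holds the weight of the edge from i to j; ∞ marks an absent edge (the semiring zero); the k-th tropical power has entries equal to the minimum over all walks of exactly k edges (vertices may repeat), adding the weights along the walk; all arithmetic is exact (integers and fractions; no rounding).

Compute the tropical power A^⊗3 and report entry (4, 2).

A^⊗2:
  [4, -16, 14, 8, 0]
  [5, -12, 8, 9, -6]
  [-15, -9, -12, -17, -5]
  [9, -14, 6, 4, -8]
  [19, 7, 27, 8, 6]
A^⊗3:
  [1, -22, -2, -4, -16]
  [-1, -18, 2, -3, -12]
  [-21, -25, -18, -23, -11]
  [-3, -20, 0, 1, -14]
  [18, 0, 21, 11, 7]
Key observation: the optimum is the walk 4->2->2->2, with weight (-8) + (-6) + (-6) = -20.
Optimal value attained by: walk 4->2->2->2.
Answer: (A^⊗3)[4][2] = -20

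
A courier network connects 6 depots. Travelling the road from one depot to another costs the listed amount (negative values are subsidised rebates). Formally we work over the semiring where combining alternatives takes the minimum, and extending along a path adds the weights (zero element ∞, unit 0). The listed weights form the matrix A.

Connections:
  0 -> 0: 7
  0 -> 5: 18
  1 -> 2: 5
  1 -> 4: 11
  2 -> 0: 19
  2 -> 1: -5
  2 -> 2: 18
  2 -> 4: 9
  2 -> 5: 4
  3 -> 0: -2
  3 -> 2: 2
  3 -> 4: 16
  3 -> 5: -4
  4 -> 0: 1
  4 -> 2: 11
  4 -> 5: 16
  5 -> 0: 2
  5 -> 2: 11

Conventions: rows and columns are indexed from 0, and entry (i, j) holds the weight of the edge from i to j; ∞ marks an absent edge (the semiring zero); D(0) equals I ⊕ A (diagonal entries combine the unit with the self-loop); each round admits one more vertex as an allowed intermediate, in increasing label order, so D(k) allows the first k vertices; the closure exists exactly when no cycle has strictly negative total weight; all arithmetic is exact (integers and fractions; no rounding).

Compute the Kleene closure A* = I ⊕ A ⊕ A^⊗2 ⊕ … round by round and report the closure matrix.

D(0):
  [0, ∞, ∞, ∞, ∞, 18]
  [∞, 0, 5, ∞, 11, ∞]
  [19, -5, 0, ∞, 9, 4]
  [-2, ∞, 2, 0, 16, -4]
  [1, ∞, 11, ∞, 0, 16]
  [2, ∞, 11, ∞, ∞, 0]
D(1):
  [0, ∞, ∞, ∞, ∞, 18]
  [∞, 0, 5, ∞, 11, ∞]
  [19, -5, 0, ∞, 9, 4]
  [-2, ∞, 2, 0, 16, -4]
  [1, ∞, 11, ∞, 0, 16]
  [2, ∞, 11, ∞, ∞, 0]
D(2):
  [0, ∞, ∞, ∞, ∞, 18]
  [∞, 0, 5, ∞, 11, ∞]
  [19, -5, 0, ∞, 6, 4]
  [-2, ∞, 2, 0, 16, -4]
  [1, ∞, 11, ∞, 0, 16]
  [2, ∞, 11, ∞, ∞, 0]
D(3):
  [0, ∞, ∞, ∞, ∞, 18]
  [24, 0, 5, ∞, 11, 9]
  [19, -5, 0, ∞, 6, 4]
  [-2, -3, 2, 0, 8, -4]
  [1, 6, 11, ∞, 0, 15]
  [2, 6, 11, ∞, 17, 0]
D(4):
  [0, ∞, ∞, ∞, ∞, 18]
  [24, 0, 5, ∞, 11, 9]
  [19, -5, 0, ∞, 6, 4]
  [-2, -3, 2, 0, 8, -4]
  [1, 6, 11, ∞, 0, 15]
  [2, 6, 11, ∞, 17, 0]
D(5):
  [0, ∞, ∞, ∞, ∞, 18]
  [12, 0, 5, ∞, 11, 9]
  [7, -5, 0, ∞, 6, 4]
  [-2, -3, 2, 0, 8, -4]
  [1, 6, 11, ∞, 0, 15]
  [2, 6, 11, ∞, 17, 0]
D(6):
  [0, 24, 29, ∞, 35, 18]
  [11, 0, 5, ∞, 11, 9]
  [6, -5, 0, ∞, 6, 4]
  [-2, -3, 2, 0, 8, -4]
  [1, 6, 11, ∞, 0, 15]
  [2, 6, 11, ∞, 17, 0]
Answer: A* = [[0, 24, 29, ∞, 35, 18], [11, 0, 5, ∞, 11, 9], [6, -5, 0, ∞, 6, 4], [-2, -3, 2, 0, 8, -4], [1, 6, 11, ∞, 0, 15], [2, 6, 11, ∞, 17, 0]]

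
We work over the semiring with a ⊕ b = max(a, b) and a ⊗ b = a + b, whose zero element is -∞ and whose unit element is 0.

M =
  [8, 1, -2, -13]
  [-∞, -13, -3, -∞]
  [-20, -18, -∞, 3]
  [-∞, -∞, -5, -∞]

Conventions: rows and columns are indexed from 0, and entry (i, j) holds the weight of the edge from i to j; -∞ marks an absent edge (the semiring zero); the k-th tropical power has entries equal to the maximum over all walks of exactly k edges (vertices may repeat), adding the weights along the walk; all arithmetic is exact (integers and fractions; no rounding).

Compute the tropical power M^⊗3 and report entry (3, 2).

M^⊗2:
  [16, 9, 6, 1]
  [-23, -21, -16, 0]
  [-12, -19, -2, -33]
  [-25, -23, -∞, -2]
M^⊗3:
  [24, 17, 14, 9]
  [-15, -22, -5, -13]
  [-4, -11, -14, 1]
  [-17, -24, -7, -38]
Key observation: the optimum is the walk 3->2->3->2, with weight (-5) + 3 + (-5) = -7.
Optimal value attained by: walk 3->2->3->2.
Answer: (M^⊗3)[3][2] = -7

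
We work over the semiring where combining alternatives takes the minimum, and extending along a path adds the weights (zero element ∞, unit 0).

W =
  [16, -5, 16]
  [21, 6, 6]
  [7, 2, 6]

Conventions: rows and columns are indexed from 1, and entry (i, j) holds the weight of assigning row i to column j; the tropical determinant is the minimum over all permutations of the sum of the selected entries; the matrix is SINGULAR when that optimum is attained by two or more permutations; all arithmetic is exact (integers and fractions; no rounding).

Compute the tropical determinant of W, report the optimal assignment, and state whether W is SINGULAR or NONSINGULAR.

σ = (1, 2, 3): 16 + 6 + 6 = 28
σ = (1, 3, 2): 16 + 6 + 2 = 24
σ = (2, 1, 3): (-5) + 21 + 6 = 22
σ = (2, 3, 1): (-5) + 6 + 7 = 8
σ = (3, 1, 2): 16 + 21 + 2 = 39
σ = (3, 2, 1): 16 + 6 + 7 = 29
Optimal value attained by: σ = (2, 3, 1).
Answer: det⊕(W) = 8; verdict: NONSINGULAR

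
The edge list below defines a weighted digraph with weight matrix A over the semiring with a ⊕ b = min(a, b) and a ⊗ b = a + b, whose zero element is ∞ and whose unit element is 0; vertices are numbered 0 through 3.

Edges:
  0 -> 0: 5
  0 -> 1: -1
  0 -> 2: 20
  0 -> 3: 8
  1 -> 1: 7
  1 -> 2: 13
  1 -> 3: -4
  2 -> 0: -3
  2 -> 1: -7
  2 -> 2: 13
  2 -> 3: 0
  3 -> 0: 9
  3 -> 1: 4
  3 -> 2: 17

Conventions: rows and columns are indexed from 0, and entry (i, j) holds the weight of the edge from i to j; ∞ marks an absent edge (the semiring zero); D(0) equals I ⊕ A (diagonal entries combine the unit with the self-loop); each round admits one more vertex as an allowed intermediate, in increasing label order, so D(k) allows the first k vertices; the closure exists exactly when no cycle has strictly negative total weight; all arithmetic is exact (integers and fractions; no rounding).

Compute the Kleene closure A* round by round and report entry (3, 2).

D(0):
  [0, -1, 20, 8]
  [∞, 0, 13, -4]
  [-3, -7, 0, 0]
  [9, 4, 17, 0]
D(1):
  [0, -1, 20, 8]
  [∞, 0, 13, -4]
  [-3, -7, 0, 0]
  [9, 4, 17, 0]
D(2):
  [0, -1, 12, -5]
  [∞, 0, 13, -4]
  [-3, -7, 0, -11]
  [9, 4, 17, 0]
D(3):
  [0, -1, 12, -5]
  [10, 0, 13, -4]
  [-3, -7, 0, -11]
  [9, 4, 17, 0]
D(4):
  [0, -1, 12, -5]
  [5, 0, 13, -4]
  [-3, -7, 0, -11]
  [9, 4, 17, 0]
Answer: A*[3][2] = 17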